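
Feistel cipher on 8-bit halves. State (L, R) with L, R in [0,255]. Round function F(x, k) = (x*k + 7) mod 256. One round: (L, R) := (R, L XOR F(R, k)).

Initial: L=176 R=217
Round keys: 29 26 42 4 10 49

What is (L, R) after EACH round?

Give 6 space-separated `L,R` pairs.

Answer: 217,44 44,166 166,111 111,101 101,150 150,216

Derivation:
Round 1 (k=29): L=217 R=44
Round 2 (k=26): L=44 R=166
Round 3 (k=42): L=166 R=111
Round 4 (k=4): L=111 R=101
Round 5 (k=10): L=101 R=150
Round 6 (k=49): L=150 R=216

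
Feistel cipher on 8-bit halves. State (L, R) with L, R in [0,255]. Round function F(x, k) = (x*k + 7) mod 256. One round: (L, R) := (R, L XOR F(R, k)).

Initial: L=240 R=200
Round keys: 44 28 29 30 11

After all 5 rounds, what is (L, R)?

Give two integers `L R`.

Answer: 86 176

Derivation:
Round 1 (k=44): L=200 R=151
Round 2 (k=28): L=151 R=67
Round 3 (k=29): L=67 R=9
Round 4 (k=30): L=9 R=86
Round 5 (k=11): L=86 R=176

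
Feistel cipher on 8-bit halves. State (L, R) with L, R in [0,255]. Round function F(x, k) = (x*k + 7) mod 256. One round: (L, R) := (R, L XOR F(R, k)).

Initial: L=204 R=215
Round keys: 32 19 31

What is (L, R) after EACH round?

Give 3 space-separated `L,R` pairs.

Round 1 (k=32): L=215 R=43
Round 2 (k=19): L=43 R=239
Round 3 (k=31): L=239 R=211

Answer: 215,43 43,239 239,211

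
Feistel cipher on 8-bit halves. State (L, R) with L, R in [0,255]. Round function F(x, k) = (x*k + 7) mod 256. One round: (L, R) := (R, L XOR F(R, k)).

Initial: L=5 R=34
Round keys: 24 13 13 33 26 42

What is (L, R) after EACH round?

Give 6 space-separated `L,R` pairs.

Round 1 (k=24): L=34 R=50
Round 2 (k=13): L=50 R=179
Round 3 (k=13): L=179 R=44
Round 4 (k=33): L=44 R=0
Round 5 (k=26): L=0 R=43
Round 6 (k=42): L=43 R=21

Answer: 34,50 50,179 179,44 44,0 0,43 43,21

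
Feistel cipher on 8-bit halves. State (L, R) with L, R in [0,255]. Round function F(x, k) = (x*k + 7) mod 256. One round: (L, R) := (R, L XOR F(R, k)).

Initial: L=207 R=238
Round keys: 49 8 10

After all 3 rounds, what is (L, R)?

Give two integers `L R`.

Answer: 57 27

Derivation:
Round 1 (k=49): L=238 R=90
Round 2 (k=8): L=90 R=57
Round 3 (k=10): L=57 R=27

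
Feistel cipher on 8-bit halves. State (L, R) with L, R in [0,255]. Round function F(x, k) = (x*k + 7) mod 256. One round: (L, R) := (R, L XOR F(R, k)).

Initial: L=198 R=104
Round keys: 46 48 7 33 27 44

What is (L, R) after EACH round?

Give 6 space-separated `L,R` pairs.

Answer: 104,113 113,95 95,209 209,167 167,117 117,132

Derivation:
Round 1 (k=46): L=104 R=113
Round 2 (k=48): L=113 R=95
Round 3 (k=7): L=95 R=209
Round 4 (k=33): L=209 R=167
Round 5 (k=27): L=167 R=117
Round 6 (k=44): L=117 R=132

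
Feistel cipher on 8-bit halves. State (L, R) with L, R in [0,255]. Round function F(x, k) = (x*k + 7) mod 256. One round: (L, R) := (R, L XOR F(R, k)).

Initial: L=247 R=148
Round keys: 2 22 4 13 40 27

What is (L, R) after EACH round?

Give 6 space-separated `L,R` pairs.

Round 1 (k=2): L=148 R=216
Round 2 (k=22): L=216 R=3
Round 3 (k=4): L=3 R=203
Round 4 (k=13): L=203 R=85
Round 5 (k=40): L=85 R=132
Round 6 (k=27): L=132 R=166

Answer: 148,216 216,3 3,203 203,85 85,132 132,166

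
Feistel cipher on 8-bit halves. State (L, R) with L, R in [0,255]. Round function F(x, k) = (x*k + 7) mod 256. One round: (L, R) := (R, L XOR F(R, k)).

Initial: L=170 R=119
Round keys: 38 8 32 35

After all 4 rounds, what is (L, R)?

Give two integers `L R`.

Round 1 (k=38): L=119 R=27
Round 2 (k=8): L=27 R=168
Round 3 (k=32): L=168 R=28
Round 4 (k=35): L=28 R=115

Answer: 28 115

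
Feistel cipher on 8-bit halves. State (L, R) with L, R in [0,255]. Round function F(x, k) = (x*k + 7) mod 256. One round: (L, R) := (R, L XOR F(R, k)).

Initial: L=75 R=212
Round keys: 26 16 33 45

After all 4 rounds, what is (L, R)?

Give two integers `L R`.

Round 1 (k=26): L=212 R=196
Round 2 (k=16): L=196 R=147
Round 3 (k=33): L=147 R=62
Round 4 (k=45): L=62 R=126

Answer: 62 126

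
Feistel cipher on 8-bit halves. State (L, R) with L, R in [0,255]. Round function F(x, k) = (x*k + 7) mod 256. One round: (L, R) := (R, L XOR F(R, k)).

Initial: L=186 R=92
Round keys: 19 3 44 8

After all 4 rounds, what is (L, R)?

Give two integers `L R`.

Answer: 46 1

Derivation:
Round 1 (k=19): L=92 R=97
Round 2 (k=3): L=97 R=118
Round 3 (k=44): L=118 R=46
Round 4 (k=8): L=46 R=1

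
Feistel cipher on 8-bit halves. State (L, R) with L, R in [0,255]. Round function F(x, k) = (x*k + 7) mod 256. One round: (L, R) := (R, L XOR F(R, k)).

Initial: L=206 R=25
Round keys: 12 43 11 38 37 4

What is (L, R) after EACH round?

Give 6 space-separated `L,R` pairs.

Round 1 (k=12): L=25 R=253
Round 2 (k=43): L=253 R=159
Round 3 (k=11): L=159 R=33
Round 4 (k=38): L=33 R=114
Round 5 (k=37): L=114 R=160
Round 6 (k=4): L=160 R=245

Answer: 25,253 253,159 159,33 33,114 114,160 160,245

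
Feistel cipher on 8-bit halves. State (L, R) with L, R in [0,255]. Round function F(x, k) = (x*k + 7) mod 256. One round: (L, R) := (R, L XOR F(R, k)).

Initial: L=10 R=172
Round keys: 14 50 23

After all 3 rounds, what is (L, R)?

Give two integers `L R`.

Answer: 109 183

Derivation:
Round 1 (k=14): L=172 R=101
Round 2 (k=50): L=101 R=109
Round 3 (k=23): L=109 R=183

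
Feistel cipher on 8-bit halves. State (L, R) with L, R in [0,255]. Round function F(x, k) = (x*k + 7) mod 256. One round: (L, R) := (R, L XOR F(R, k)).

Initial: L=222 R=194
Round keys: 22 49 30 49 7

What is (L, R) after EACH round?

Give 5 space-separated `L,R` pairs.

Round 1 (k=22): L=194 R=109
Round 2 (k=49): L=109 R=38
Round 3 (k=30): L=38 R=22
Round 4 (k=49): L=22 R=27
Round 5 (k=7): L=27 R=210

Answer: 194,109 109,38 38,22 22,27 27,210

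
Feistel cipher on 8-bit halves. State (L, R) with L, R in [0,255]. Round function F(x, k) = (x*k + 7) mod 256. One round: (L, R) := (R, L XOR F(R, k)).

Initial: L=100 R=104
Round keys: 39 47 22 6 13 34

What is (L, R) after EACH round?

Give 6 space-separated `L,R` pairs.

Round 1 (k=39): L=104 R=187
Round 2 (k=47): L=187 R=52
Round 3 (k=22): L=52 R=196
Round 4 (k=6): L=196 R=171
Round 5 (k=13): L=171 R=114
Round 6 (k=34): L=114 R=128

Answer: 104,187 187,52 52,196 196,171 171,114 114,128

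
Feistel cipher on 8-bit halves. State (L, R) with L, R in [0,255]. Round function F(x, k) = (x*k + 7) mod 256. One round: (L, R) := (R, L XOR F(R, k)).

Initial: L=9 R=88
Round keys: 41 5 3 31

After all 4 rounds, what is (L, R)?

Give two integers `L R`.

Answer: 152 66

Derivation:
Round 1 (k=41): L=88 R=22
Round 2 (k=5): L=22 R=45
Round 3 (k=3): L=45 R=152
Round 4 (k=31): L=152 R=66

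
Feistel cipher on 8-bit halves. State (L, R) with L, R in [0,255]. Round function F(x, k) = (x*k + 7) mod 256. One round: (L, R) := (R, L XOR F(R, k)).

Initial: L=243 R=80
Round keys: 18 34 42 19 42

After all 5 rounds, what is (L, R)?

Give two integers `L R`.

Round 1 (k=18): L=80 R=84
Round 2 (k=34): L=84 R=127
Round 3 (k=42): L=127 R=137
Round 4 (k=19): L=137 R=77
Round 5 (k=42): L=77 R=32

Answer: 77 32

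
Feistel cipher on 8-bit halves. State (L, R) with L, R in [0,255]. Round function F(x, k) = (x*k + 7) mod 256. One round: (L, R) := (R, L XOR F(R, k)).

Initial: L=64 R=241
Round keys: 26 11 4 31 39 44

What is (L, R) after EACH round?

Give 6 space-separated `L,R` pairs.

Answer: 241,193 193,163 163,82 82,86 86,115 115,157

Derivation:
Round 1 (k=26): L=241 R=193
Round 2 (k=11): L=193 R=163
Round 3 (k=4): L=163 R=82
Round 4 (k=31): L=82 R=86
Round 5 (k=39): L=86 R=115
Round 6 (k=44): L=115 R=157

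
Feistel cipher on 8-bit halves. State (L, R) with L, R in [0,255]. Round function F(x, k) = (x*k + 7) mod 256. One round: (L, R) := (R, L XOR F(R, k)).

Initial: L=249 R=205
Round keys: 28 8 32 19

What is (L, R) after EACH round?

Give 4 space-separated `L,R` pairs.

Answer: 205,138 138,154 154,205 205,164

Derivation:
Round 1 (k=28): L=205 R=138
Round 2 (k=8): L=138 R=154
Round 3 (k=32): L=154 R=205
Round 4 (k=19): L=205 R=164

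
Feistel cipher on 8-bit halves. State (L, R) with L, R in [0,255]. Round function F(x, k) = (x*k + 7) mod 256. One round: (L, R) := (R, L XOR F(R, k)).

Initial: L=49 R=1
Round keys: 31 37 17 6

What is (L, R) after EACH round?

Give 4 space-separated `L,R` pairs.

Round 1 (k=31): L=1 R=23
Round 2 (k=37): L=23 R=91
Round 3 (k=17): L=91 R=5
Round 4 (k=6): L=5 R=126

Answer: 1,23 23,91 91,5 5,126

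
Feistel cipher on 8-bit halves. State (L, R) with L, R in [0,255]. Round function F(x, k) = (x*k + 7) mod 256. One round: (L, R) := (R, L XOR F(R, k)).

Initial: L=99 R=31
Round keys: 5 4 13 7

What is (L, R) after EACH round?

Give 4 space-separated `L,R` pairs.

Round 1 (k=5): L=31 R=193
Round 2 (k=4): L=193 R=20
Round 3 (k=13): L=20 R=202
Round 4 (k=7): L=202 R=153

Answer: 31,193 193,20 20,202 202,153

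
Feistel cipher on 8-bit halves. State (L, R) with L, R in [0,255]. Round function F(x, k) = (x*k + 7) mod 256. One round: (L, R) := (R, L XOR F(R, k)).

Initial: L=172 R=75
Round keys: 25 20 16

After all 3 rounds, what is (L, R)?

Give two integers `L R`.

Round 1 (k=25): L=75 R=246
Round 2 (k=20): L=246 R=116
Round 3 (k=16): L=116 R=177

Answer: 116 177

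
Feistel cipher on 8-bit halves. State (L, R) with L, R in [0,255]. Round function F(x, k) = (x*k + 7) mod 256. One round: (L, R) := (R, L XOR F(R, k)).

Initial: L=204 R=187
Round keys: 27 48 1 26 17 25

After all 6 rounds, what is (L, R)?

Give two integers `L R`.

Round 1 (k=27): L=187 R=12
Round 2 (k=48): L=12 R=252
Round 3 (k=1): L=252 R=15
Round 4 (k=26): L=15 R=113
Round 5 (k=17): L=113 R=135
Round 6 (k=25): L=135 R=71

Answer: 135 71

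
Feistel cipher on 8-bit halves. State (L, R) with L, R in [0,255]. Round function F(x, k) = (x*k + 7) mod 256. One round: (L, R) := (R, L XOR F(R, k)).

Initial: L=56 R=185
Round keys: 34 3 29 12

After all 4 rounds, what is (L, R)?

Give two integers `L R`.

Round 1 (k=34): L=185 R=161
Round 2 (k=3): L=161 R=83
Round 3 (k=29): L=83 R=207
Round 4 (k=12): L=207 R=232

Answer: 207 232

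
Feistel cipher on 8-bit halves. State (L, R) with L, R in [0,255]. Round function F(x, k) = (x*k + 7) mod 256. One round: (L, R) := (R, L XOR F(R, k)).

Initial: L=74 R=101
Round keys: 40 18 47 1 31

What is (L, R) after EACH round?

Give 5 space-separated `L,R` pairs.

Round 1 (k=40): L=101 R=133
Round 2 (k=18): L=133 R=4
Round 3 (k=47): L=4 R=70
Round 4 (k=1): L=70 R=73
Round 5 (k=31): L=73 R=152

Answer: 101,133 133,4 4,70 70,73 73,152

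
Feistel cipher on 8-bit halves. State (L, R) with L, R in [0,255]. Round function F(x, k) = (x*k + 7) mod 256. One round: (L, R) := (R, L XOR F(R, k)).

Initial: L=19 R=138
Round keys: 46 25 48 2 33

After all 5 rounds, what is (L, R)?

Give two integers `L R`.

Answer: 56 136

Derivation:
Round 1 (k=46): L=138 R=192
Round 2 (k=25): L=192 R=77
Round 3 (k=48): L=77 R=183
Round 4 (k=2): L=183 R=56
Round 5 (k=33): L=56 R=136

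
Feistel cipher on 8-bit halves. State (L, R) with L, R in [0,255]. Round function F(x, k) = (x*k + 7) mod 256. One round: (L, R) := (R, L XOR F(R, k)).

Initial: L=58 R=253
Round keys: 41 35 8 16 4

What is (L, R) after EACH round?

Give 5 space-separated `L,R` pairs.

Answer: 253,182 182,20 20,17 17,3 3,2

Derivation:
Round 1 (k=41): L=253 R=182
Round 2 (k=35): L=182 R=20
Round 3 (k=8): L=20 R=17
Round 4 (k=16): L=17 R=3
Round 5 (k=4): L=3 R=2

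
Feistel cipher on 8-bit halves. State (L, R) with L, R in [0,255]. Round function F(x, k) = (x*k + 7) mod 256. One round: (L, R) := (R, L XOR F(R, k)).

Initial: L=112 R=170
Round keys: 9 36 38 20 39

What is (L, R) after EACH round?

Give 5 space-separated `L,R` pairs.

Round 1 (k=9): L=170 R=113
Round 2 (k=36): L=113 R=65
Round 3 (k=38): L=65 R=220
Round 4 (k=20): L=220 R=118
Round 5 (k=39): L=118 R=221

Answer: 170,113 113,65 65,220 220,118 118,221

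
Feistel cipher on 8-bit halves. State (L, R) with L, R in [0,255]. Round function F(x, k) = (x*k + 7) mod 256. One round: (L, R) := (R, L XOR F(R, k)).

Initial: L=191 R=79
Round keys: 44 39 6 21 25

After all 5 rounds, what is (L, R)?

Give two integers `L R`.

Answer: 130 82

Derivation:
Round 1 (k=44): L=79 R=36
Round 2 (k=39): L=36 R=204
Round 3 (k=6): L=204 R=235
Round 4 (k=21): L=235 R=130
Round 5 (k=25): L=130 R=82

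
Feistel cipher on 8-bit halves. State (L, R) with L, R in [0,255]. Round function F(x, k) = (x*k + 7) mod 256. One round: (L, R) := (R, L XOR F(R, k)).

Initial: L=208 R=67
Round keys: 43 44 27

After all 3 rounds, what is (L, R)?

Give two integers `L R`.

Answer: 100 11

Derivation:
Round 1 (k=43): L=67 R=152
Round 2 (k=44): L=152 R=100
Round 3 (k=27): L=100 R=11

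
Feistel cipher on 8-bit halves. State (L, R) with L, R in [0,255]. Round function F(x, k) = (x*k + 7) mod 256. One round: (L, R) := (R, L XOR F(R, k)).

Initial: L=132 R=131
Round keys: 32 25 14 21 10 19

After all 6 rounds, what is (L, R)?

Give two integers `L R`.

Answer: 57 230

Derivation:
Round 1 (k=32): L=131 R=227
Round 2 (k=25): L=227 R=177
Round 3 (k=14): L=177 R=86
Round 4 (k=21): L=86 R=164
Round 5 (k=10): L=164 R=57
Round 6 (k=19): L=57 R=230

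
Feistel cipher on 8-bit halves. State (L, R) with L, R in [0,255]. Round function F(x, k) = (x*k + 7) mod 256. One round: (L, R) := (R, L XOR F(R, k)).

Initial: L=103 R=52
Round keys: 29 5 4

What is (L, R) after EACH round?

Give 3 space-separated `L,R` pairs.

Round 1 (k=29): L=52 R=140
Round 2 (k=5): L=140 R=247
Round 3 (k=4): L=247 R=111

Answer: 52,140 140,247 247,111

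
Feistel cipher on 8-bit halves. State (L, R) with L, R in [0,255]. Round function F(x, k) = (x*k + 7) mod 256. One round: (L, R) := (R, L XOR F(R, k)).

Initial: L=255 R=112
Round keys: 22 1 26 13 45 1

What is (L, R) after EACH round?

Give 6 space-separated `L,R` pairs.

Answer: 112,88 88,47 47,149 149,183 183,167 167,25

Derivation:
Round 1 (k=22): L=112 R=88
Round 2 (k=1): L=88 R=47
Round 3 (k=26): L=47 R=149
Round 4 (k=13): L=149 R=183
Round 5 (k=45): L=183 R=167
Round 6 (k=1): L=167 R=25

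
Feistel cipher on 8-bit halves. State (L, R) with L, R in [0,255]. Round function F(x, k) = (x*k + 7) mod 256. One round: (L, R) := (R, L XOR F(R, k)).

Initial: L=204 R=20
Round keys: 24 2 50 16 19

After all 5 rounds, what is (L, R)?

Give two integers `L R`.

Round 1 (k=24): L=20 R=43
Round 2 (k=2): L=43 R=73
Round 3 (k=50): L=73 R=98
Round 4 (k=16): L=98 R=110
Round 5 (k=19): L=110 R=83

Answer: 110 83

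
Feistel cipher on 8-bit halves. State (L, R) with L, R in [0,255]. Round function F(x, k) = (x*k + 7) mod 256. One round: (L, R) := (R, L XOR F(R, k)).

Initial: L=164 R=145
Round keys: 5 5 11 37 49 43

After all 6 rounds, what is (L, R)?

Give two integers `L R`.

Round 1 (k=5): L=145 R=120
Round 2 (k=5): L=120 R=206
Round 3 (k=11): L=206 R=153
Round 4 (k=37): L=153 R=234
Round 5 (k=49): L=234 R=72
Round 6 (k=43): L=72 R=245

Answer: 72 245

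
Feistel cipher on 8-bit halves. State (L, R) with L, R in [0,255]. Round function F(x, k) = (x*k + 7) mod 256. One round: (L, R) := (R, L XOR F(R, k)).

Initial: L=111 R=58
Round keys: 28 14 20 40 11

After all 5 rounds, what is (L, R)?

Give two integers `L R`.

Round 1 (k=28): L=58 R=48
Round 2 (k=14): L=48 R=157
Round 3 (k=20): L=157 R=123
Round 4 (k=40): L=123 R=162
Round 5 (k=11): L=162 R=134

Answer: 162 134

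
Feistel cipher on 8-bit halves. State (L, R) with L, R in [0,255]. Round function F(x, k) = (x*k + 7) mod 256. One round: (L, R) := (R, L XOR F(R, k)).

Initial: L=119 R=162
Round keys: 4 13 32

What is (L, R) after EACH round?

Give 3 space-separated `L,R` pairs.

Round 1 (k=4): L=162 R=248
Round 2 (k=13): L=248 R=61
Round 3 (k=32): L=61 R=95

Answer: 162,248 248,61 61,95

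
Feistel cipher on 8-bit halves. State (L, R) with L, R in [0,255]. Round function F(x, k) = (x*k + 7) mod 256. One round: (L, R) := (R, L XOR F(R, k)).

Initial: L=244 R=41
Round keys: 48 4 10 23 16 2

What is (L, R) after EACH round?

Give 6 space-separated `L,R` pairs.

Answer: 41,67 67,58 58,8 8,133 133,95 95,64

Derivation:
Round 1 (k=48): L=41 R=67
Round 2 (k=4): L=67 R=58
Round 3 (k=10): L=58 R=8
Round 4 (k=23): L=8 R=133
Round 5 (k=16): L=133 R=95
Round 6 (k=2): L=95 R=64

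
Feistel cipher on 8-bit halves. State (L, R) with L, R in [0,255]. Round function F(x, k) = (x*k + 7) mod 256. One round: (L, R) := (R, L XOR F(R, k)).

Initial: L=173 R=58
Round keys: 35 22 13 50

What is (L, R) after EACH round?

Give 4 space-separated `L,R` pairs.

Answer: 58,88 88,173 173,136 136,58

Derivation:
Round 1 (k=35): L=58 R=88
Round 2 (k=22): L=88 R=173
Round 3 (k=13): L=173 R=136
Round 4 (k=50): L=136 R=58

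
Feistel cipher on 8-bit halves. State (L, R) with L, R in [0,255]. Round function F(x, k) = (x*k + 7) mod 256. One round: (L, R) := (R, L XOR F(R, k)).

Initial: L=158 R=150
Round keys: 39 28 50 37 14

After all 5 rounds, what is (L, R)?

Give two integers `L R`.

Answer: 112 41

Derivation:
Round 1 (k=39): L=150 R=127
Round 2 (k=28): L=127 R=125
Round 3 (k=50): L=125 R=14
Round 4 (k=37): L=14 R=112
Round 5 (k=14): L=112 R=41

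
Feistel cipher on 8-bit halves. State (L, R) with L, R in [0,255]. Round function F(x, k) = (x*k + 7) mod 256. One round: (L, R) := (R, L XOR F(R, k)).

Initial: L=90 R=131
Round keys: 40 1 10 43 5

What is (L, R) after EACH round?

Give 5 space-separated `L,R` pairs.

Answer: 131,37 37,175 175,248 248,0 0,255

Derivation:
Round 1 (k=40): L=131 R=37
Round 2 (k=1): L=37 R=175
Round 3 (k=10): L=175 R=248
Round 4 (k=43): L=248 R=0
Round 5 (k=5): L=0 R=255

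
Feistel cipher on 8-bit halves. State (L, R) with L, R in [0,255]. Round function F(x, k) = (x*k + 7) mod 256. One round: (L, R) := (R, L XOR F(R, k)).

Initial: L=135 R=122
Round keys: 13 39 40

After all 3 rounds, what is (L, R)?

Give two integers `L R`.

Answer: 131 193

Derivation:
Round 1 (k=13): L=122 R=190
Round 2 (k=39): L=190 R=131
Round 3 (k=40): L=131 R=193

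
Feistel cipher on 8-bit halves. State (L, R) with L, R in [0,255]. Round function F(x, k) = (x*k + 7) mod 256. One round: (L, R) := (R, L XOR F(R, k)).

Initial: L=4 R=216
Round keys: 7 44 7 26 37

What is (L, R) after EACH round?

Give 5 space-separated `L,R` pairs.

Answer: 216,235 235,179 179,7 7,14 14,10

Derivation:
Round 1 (k=7): L=216 R=235
Round 2 (k=44): L=235 R=179
Round 3 (k=7): L=179 R=7
Round 4 (k=26): L=7 R=14
Round 5 (k=37): L=14 R=10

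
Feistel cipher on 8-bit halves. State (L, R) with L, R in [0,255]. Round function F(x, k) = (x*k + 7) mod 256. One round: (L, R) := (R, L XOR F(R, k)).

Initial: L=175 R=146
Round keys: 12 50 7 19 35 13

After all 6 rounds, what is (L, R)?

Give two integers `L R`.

Answer: 157 240

Derivation:
Round 1 (k=12): L=146 R=112
Round 2 (k=50): L=112 R=117
Round 3 (k=7): L=117 R=74
Round 4 (k=19): L=74 R=240
Round 5 (k=35): L=240 R=157
Round 6 (k=13): L=157 R=240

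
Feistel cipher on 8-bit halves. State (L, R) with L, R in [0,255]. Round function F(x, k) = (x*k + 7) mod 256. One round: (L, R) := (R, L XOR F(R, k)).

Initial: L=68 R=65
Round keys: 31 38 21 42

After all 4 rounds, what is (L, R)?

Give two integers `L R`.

Answer: 99 23

Derivation:
Round 1 (k=31): L=65 R=162
Round 2 (k=38): L=162 R=82
Round 3 (k=21): L=82 R=99
Round 4 (k=42): L=99 R=23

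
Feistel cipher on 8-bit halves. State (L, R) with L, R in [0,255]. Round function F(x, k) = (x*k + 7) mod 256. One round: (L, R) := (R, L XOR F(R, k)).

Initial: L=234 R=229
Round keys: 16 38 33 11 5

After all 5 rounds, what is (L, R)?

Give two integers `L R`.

Round 1 (k=16): L=229 R=189
Round 2 (k=38): L=189 R=240
Round 3 (k=33): L=240 R=74
Round 4 (k=11): L=74 R=197
Round 5 (k=5): L=197 R=170

Answer: 197 170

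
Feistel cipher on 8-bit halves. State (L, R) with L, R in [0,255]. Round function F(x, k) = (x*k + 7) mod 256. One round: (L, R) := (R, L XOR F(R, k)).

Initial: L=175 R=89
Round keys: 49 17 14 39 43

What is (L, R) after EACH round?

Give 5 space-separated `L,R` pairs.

Answer: 89,191 191,239 239,166 166,190 190,87

Derivation:
Round 1 (k=49): L=89 R=191
Round 2 (k=17): L=191 R=239
Round 3 (k=14): L=239 R=166
Round 4 (k=39): L=166 R=190
Round 5 (k=43): L=190 R=87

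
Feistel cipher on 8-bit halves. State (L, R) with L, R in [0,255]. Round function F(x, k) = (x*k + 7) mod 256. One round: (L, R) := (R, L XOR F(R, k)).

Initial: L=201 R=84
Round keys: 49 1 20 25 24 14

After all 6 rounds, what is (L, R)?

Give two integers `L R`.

Round 1 (k=49): L=84 R=210
Round 2 (k=1): L=210 R=141
Round 3 (k=20): L=141 R=217
Round 4 (k=25): L=217 R=181
Round 5 (k=24): L=181 R=38
Round 6 (k=14): L=38 R=174

Answer: 38 174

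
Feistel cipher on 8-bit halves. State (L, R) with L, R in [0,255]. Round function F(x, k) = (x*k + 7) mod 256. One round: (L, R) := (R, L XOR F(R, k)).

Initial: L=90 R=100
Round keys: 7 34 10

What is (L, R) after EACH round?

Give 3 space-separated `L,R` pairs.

Answer: 100,153 153,61 61,240

Derivation:
Round 1 (k=7): L=100 R=153
Round 2 (k=34): L=153 R=61
Round 3 (k=10): L=61 R=240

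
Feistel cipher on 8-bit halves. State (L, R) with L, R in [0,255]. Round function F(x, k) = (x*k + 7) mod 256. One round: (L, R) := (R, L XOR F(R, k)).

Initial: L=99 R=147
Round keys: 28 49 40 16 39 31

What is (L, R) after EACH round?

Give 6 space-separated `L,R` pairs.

Round 1 (k=28): L=147 R=120
Round 2 (k=49): L=120 R=108
Round 3 (k=40): L=108 R=159
Round 4 (k=16): L=159 R=155
Round 5 (k=39): L=155 R=59
Round 6 (k=31): L=59 R=183

Answer: 147,120 120,108 108,159 159,155 155,59 59,183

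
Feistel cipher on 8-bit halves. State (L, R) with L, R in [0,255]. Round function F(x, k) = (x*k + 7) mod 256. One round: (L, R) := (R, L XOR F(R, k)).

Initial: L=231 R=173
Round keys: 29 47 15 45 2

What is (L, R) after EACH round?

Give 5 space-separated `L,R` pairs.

Answer: 173,71 71,189 189,93 93,221 221,156

Derivation:
Round 1 (k=29): L=173 R=71
Round 2 (k=47): L=71 R=189
Round 3 (k=15): L=189 R=93
Round 4 (k=45): L=93 R=221
Round 5 (k=2): L=221 R=156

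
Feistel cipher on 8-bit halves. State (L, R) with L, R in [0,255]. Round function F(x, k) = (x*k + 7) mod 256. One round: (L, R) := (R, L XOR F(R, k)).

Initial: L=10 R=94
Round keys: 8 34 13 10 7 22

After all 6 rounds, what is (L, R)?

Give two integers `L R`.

Answer: 226 193

Derivation:
Round 1 (k=8): L=94 R=253
Round 2 (k=34): L=253 R=255
Round 3 (k=13): L=255 R=7
Round 4 (k=10): L=7 R=178
Round 5 (k=7): L=178 R=226
Round 6 (k=22): L=226 R=193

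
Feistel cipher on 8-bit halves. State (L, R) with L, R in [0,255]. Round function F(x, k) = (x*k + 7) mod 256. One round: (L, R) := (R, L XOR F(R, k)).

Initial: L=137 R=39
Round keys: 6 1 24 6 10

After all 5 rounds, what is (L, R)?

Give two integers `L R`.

Round 1 (k=6): L=39 R=120
Round 2 (k=1): L=120 R=88
Round 3 (k=24): L=88 R=63
Round 4 (k=6): L=63 R=217
Round 5 (k=10): L=217 R=190

Answer: 217 190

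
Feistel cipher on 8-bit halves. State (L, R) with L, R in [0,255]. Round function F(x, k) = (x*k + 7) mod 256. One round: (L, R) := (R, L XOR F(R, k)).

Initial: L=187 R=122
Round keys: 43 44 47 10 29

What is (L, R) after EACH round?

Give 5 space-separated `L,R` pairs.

Answer: 122,62 62,213 213,28 28,202 202,245

Derivation:
Round 1 (k=43): L=122 R=62
Round 2 (k=44): L=62 R=213
Round 3 (k=47): L=213 R=28
Round 4 (k=10): L=28 R=202
Round 5 (k=29): L=202 R=245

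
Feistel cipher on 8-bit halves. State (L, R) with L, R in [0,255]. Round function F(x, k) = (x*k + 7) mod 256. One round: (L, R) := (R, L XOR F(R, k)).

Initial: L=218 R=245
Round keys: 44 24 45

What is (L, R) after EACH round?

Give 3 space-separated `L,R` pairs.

Answer: 245,249 249,170 170,16

Derivation:
Round 1 (k=44): L=245 R=249
Round 2 (k=24): L=249 R=170
Round 3 (k=45): L=170 R=16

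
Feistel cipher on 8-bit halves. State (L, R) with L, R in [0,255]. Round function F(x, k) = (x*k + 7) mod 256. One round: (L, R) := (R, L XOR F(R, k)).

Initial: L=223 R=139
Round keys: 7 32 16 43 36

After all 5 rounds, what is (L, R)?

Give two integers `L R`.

Round 1 (k=7): L=139 R=11
Round 2 (k=32): L=11 R=236
Round 3 (k=16): L=236 R=204
Round 4 (k=43): L=204 R=167
Round 5 (k=36): L=167 R=79

Answer: 167 79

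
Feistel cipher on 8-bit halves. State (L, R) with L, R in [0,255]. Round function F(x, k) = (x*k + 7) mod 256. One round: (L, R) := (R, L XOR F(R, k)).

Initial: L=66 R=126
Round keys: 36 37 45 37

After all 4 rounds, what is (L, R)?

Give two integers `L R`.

Answer: 136 73

Derivation:
Round 1 (k=36): L=126 R=253
Round 2 (k=37): L=253 R=230
Round 3 (k=45): L=230 R=136
Round 4 (k=37): L=136 R=73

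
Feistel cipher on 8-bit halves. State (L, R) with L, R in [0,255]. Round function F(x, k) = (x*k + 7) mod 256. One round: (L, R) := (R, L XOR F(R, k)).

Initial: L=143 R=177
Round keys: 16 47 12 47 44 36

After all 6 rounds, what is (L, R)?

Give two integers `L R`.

Answer: 88 89

Derivation:
Round 1 (k=16): L=177 R=152
Round 2 (k=47): L=152 R=94
Round 3 (k=12): L=94 R=247
Round 4 (k=47): L=247 R=62
Round 5 (k=44): L=62 R=88
Round 6 (k=36): L=88 R=89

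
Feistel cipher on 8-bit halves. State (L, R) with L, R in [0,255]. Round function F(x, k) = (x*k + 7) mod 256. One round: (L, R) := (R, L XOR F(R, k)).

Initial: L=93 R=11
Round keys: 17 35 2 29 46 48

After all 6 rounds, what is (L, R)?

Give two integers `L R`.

Answer: 65 97

Derivation:
Round 1 (k=17): L=11 R=159
Round 2 (k=35): L=159 R=207
Round 3 (k=2): L=207 R=58
Round 4 (k=29): L=58 R=86
Round 5 (k=46): L=86 R=65
Round 6 (k=48): L=65 R=97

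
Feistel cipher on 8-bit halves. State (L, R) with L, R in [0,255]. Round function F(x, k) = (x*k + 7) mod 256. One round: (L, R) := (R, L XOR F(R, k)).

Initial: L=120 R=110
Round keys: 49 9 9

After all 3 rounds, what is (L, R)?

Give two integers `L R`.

Answer: 178 36

Derivation:
Round 1 (k=49): L=110 R=109
Round 2 (k=9): L=109 R=178
Round 3 (k=9): L=178 R=36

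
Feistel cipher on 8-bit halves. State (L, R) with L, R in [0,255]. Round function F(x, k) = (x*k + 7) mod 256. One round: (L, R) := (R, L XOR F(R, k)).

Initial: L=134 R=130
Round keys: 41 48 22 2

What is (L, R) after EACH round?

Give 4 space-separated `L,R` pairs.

Round 1 (k=41): L=130 R=95
Round 2 (k=48): L=95 R=85
Round 3 (k=22): L=85 R=10
Round 4 (k=2): L=10 R=78

Answer: 130,95 95,85 85,10 10,78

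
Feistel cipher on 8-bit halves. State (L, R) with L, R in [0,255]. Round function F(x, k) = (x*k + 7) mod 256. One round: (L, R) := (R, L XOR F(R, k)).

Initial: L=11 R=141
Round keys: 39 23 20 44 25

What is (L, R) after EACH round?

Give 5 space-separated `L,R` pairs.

Round 1 (k=39): L=141 R=137
Round 2 (k=23): L=137 R=219
Round 3 (k=20): L=219 R=170
Round 4 (k=44): L=170 R=228
Round 5 (k=25): L=228 R=225

Answer: 141,137 137,219 219,170 170,228 228,225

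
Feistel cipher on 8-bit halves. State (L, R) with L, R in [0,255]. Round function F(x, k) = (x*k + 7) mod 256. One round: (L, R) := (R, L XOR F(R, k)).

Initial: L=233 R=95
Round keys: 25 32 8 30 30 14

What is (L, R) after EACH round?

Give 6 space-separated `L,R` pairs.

Answer: 95,167 167,184 184,96 96,255 255,137 137,122

Derivation:
Round 1 (k=25): L=95 R=167
Round 2 (k=32): L=167 R=184
Round 3 (k=8): L=184 R=96
Round 4 (k=30): L=96 R=255
Round 5 (k=30): L=255 R=137
Round 6 (k=14): L=137 R=122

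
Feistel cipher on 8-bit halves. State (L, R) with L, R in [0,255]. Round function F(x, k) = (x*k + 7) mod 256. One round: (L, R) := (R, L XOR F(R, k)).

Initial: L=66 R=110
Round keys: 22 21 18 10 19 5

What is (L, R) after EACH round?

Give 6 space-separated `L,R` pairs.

Answer: 110,57 57,218 218,98 98,1 1,120 120,94

Derivation:
Round 1 (k=22): L=110 R=57
Round 2 (k=21): L=57 R=218
Round 3 (k=18): L=218 R=98
Round 4 (k=10): L=98 R=1
Round 5 (k=19): L=1 R=120
Round 6 (k=5): L=120 R=94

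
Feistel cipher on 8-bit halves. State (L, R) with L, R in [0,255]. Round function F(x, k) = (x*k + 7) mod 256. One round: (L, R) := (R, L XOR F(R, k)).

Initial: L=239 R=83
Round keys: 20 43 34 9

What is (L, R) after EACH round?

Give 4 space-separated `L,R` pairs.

Round 1 (k=20): L=83 R=108
Round 2 (k=43): L=108 R=120
Round 3 (k=34): L=120 R=155
Round 4 (k=9): L=155 R=2

Answer: 83,108 108,120 120,155 155,2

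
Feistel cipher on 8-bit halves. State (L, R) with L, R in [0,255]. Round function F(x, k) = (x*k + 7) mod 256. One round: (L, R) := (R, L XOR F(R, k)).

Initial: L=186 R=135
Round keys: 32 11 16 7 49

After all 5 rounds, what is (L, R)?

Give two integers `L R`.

Round 1 (k=32): L=135 R=93
Round 2 (k=11): L=93 R=129
Round 3 (k=16): L=129 R=74
Round 4 (k=7): L=74 R=140
Round 5 (k=49): L=140 R=153

Answer: 140 153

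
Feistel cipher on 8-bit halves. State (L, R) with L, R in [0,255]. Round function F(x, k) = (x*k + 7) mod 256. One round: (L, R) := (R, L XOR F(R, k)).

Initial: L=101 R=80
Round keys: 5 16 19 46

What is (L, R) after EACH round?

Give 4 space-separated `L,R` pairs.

Round 1 (k=5): L=80 R=242
Round 2 (k=16): L=242 R=119
Round 3 (k=19): L=119 R=46
Round 4 (k=46): L=46 R=60

Answer: 80,242 242,119 119,46 46,60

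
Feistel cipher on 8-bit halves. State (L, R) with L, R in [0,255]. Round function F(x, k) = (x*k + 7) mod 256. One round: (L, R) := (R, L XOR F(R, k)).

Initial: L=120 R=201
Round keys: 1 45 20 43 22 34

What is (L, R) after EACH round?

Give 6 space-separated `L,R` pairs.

Answer: 201,168 168,70 70,215 215,98 98,164 164,173

Derivation:
Round 1 (k=1): L=201 R=168
Round 2 (k=45): L=168 R=70
Round 3 (k=20): L=70 R=215
Round 4 (k=43): L=215 R=98
Round 5 (k=22): L=98 R=164
Round 6 (k=34): L=164 R=173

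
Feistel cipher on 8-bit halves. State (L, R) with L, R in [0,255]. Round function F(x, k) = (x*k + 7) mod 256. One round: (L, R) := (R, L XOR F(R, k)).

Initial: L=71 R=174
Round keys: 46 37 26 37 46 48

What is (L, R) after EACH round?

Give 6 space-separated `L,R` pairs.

Answer: 174,12 12,109 109,21 21,125 125,104 104,250

Derivation:
Round 1 (k=46): L=174 R=12
Round 2 (k=37): L=12 R=109
Round 3 (k=26): L=109 R=21
Round 4 (k=37): L=21 R=125
Round 5 (k=46): L=125 R=104
Round 6 (k=48): L=104 R=250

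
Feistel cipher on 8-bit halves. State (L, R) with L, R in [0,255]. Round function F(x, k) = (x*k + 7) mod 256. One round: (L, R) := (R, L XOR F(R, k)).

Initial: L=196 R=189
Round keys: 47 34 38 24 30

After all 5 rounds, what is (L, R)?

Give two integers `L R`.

Answer: 1 224

Derivation:
Round 1 (k=47): L=189 R=126
Round 2 (k=34): L=126 R=126
Round 3 (k=38): L=126 R=197
Round 4 (k=24): L=197 R=1
Round 5 (k=30): L=1 R=224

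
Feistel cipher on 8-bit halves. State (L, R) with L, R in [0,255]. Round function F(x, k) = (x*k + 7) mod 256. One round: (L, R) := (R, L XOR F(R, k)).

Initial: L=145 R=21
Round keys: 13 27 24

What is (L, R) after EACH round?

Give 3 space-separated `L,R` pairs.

Answer: 21,137 137,111 111,230

Derivation:
Round 1 (k=13): L=21 R=137
Round 2 (k=27): L=137 R=111
Round 3 (k=24): L=111 R=230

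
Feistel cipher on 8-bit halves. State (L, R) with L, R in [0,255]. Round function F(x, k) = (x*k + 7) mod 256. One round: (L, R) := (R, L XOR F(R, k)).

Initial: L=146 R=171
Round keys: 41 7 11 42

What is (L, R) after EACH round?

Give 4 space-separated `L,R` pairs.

Answer: 171,248 248,100 100,171 171,113

Derivation:
Round 1 (k=41): L=171 R=248
Round 2 (k=7): L=248 R=100
Round 3 (k=11): L=100 R=171
Round 4 (k=42): L=171 R=113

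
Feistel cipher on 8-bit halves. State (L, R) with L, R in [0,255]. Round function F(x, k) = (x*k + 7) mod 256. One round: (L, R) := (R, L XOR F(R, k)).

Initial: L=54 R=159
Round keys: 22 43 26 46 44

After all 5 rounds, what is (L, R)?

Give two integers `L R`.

Answer: 136 133

Derivation:
Round 1 (k=22): L=159 R=135
Round 2 (k=43): L=135 R=43
Round 3 (k=26): L=43 R=226
Round 4 (k=46): L=226 R=136
Round 5 (k=44): L=136 R=133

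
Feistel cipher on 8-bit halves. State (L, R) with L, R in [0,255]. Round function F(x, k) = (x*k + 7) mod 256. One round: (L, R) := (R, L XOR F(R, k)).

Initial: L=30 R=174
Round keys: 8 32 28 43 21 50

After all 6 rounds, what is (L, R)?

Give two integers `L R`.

Round 1 (k=8): L=174 R=105
Round 2 (k=32): L=105 R=137
Round 3 (k=28): L=137 R=106
Round 4 (k=43): L=106 R=92
Round 5 (k=21): L=92 R=249
Round 6 (k=50): L=249 R=245

Answer: 249 245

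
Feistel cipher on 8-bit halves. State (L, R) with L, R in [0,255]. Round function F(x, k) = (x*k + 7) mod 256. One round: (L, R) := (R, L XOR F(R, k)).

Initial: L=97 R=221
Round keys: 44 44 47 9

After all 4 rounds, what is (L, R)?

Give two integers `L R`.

Answer: 7 68

Derivation:
Round 1 (k=44): L=221 R=98
Round 2 (k=44): L=98 R=2
Round 3 (k=47): L=2 R=7
Round 4 (k=9): L=7 R=68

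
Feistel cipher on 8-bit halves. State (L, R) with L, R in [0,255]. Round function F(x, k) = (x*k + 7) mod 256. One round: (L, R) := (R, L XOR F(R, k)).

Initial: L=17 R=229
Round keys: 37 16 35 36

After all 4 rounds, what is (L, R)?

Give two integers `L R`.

Round 1 (k=37): L=229 R=49
Round 2 (k=16): L=49 R=242
Round 3 (k=35): L=242 R=44
Round 4 (k=36): L=44 R=197

Answer: 44 197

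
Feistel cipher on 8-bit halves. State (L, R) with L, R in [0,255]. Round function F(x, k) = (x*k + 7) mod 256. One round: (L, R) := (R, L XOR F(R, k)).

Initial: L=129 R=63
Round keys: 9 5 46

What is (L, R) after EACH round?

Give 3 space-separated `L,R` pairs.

Round 1 (k=9): L=63 R=191
Round 2 (k=5): L=191 R=253
Round 3 (k=46): L=253 R=194

Answer: 63,191 191,253 253,194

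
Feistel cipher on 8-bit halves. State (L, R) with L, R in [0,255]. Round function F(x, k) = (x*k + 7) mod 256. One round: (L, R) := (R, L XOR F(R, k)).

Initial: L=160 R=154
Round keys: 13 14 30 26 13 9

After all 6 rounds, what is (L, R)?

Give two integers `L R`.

Round 1 (k=13): L=154 R=121
Round 2 (k=14): L=121 R=63
Round 3 (k=30): L=63 R=16
Round 4 (k=26): L=16 R=152
Round 5 (k=13): L=152 R=175
Round 6 (k=9): L=175 R=182

Answer: 175 182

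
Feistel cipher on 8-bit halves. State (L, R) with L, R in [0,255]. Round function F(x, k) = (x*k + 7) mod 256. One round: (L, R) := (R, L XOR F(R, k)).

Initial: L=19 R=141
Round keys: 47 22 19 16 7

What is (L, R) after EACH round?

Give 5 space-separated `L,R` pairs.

Round 1 (k=47): L=141 R=249
Round 2 (k=22): L=249 R=224
Round 3 (k=19): L=224 R=94
Round 4 (k=16): L=94 R=7
Round 5 (k=7): L=7 R=102

Answer: 141,249 249,224 224,94 94,7 7,102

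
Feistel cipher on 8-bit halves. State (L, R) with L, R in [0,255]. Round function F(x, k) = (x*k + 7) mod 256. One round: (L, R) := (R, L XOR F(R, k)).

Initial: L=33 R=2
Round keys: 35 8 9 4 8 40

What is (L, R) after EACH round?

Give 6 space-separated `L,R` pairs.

Answer: 2,108 108,101 101,248 248,130 130,239 239,221

Derivation:
Round 1 (k=35): L=2 R=108
Round 2 (k=8): L=108 R=101
Round 3 (k=9): L=101 R=248
Round 4 (k=4): L=248 R=130
Round 5 (k=8): L=130 R=239
Round 6 (k=40): L=239 R=221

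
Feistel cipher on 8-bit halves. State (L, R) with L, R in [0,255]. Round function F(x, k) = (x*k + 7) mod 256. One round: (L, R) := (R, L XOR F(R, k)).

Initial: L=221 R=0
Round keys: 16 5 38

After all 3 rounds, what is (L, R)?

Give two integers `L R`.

Answer: 73 7

Derivation:
Round 1 (k=16): L=0 R=218
Round 2 (k=5): L=218 R=73
Round 3 (k=38): L=73 R=7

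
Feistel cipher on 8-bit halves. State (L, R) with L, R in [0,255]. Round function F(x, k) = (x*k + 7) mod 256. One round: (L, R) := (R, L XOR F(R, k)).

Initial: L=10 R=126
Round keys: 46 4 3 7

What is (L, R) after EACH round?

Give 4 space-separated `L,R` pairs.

Answer: 126,161 161,245 245,71 71,13

Derivation:
Round 1 (k=46): L=126 R=161
Round 2 (k=4): L=161 R=245
Round 3 (k=3): L=245 R=71
Round 4 (k=7): L=71 R=13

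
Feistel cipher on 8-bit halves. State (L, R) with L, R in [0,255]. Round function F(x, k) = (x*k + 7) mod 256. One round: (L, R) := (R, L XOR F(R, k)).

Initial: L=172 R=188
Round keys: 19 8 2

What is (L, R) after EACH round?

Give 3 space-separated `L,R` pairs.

Round 1 (k=19): L=188 R=87
Round 2 (k=8): L=87 R=3
Round 3 (k=2): L=3 R=90

Answer: 188,87 87,3 3,90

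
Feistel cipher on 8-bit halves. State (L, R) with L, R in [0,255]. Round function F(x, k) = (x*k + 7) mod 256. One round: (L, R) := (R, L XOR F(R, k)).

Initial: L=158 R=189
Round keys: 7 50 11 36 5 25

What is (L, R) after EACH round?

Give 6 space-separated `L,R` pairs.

Answer: 189,172 172,34 34,209 209,73 73,165 165,109

Derivation:
Round 1 (k=7): L=189 R=172
Round 2 (k=50): L=172 R=34
Round 3 (k=11): L=34 R=209
Round 4 (k=36): L=209 R=73
Round 5 (k=5): L=73 R=165
Round 6 (k=25): L=165 R=109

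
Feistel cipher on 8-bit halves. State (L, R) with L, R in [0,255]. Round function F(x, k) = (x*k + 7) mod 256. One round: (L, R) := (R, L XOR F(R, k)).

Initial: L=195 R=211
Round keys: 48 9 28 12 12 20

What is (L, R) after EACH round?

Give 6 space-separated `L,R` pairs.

Answer: 211,84 84,40 40,51 51,67 67,24 24,164

Derivation:
Round 1 (k=48): L=211 R=84
Round 2 (k=9): L=84 R=40
Round 3 (k=28): L=40 R=51
Round 4 (k=12): L=51 R=67
Round 5 (k=12): L=67 R=24
Round 6 (k=20): L=24 R=164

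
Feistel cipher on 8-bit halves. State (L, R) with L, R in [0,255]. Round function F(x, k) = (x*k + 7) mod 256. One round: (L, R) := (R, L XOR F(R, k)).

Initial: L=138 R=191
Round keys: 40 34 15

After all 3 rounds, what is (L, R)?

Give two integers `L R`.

Round 1 (k=40): L=191 R=85
Round 2 (k=34): L=85 R=238
Round 3 (k=15): L=238 R=172

Answer: 238 172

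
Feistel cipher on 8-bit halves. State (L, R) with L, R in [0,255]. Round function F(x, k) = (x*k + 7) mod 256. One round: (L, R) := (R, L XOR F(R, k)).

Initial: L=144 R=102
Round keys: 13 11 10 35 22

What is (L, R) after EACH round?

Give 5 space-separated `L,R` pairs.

Answer: 102,165 165,120 120,18 18,5 5,103

Derivation:
Round 1 (k=13): L=102 R=165
Round 2 (k=11): L=165 R=120
Round 3 (k=10): L=120 R=18
Round 4 (k=35): L=18 R=5
Round 5 (k=22): L=5 R=103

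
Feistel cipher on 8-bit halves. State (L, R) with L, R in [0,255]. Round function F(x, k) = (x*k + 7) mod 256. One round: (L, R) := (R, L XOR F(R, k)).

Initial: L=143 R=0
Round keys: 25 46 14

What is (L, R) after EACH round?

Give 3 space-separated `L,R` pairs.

Answer: 0,136 136,119 119,1

Derivation:
Round 1 (k=25): L=0 R=136
Round 2 (k=46): L=136 R=119
Round 3 (k=14): L=119 R=1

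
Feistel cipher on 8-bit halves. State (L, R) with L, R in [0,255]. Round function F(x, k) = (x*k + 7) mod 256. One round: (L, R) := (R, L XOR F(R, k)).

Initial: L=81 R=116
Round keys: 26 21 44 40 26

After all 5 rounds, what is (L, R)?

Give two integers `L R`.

Answer: 134 174

Derivation:
Round 1 (k=26): L=116 R=158
Round 2 (k=21): L=158 R=137
Round 3 (k=44): L=137 R=13
Round 4 (k=40): L=13 R=134
Round 5 (k=26): L=134 R=174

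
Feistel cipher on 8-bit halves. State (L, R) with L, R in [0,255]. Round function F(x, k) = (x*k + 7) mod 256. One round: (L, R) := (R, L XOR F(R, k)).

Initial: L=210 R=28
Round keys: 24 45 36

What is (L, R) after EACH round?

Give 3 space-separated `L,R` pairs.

Answer: 28,117 117,132 132,226

Derivation:
Round 1 (k=24): L=28 R=117
Round 2 (k=45): L=117 R=132
Round 3 (k=36): L=132 R=226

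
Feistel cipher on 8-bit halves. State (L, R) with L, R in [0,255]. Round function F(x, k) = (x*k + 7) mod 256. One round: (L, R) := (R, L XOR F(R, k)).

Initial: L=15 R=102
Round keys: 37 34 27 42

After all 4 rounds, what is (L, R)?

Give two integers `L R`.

Answer: 60 98

Derivation:
Round 1 (k=37): L=102 R=202
Round 2 (k=34): L=202 R=189
Round 3 (k=27): L=189 R=60
Round 4 (k=42): L=60 R=98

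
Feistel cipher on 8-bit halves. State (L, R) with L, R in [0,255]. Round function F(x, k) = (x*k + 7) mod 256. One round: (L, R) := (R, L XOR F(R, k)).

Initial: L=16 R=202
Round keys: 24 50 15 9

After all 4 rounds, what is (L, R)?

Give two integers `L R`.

Round 1 (k=24): L=202 R=231
Round 2 (k=50): L=231 R=239
Round 3 (k=15): L=239 R=239
Round 4 (k=9): L=239 R=129

Answer: 239 129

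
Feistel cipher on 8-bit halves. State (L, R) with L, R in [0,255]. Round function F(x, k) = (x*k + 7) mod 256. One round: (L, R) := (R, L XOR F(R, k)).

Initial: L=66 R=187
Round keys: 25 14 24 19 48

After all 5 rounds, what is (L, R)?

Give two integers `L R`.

Round 1 (k=25): L=187 R=8
Round 2 (k=14): L=8 R=204
Round 3 (k=24): L=204 R=47
Round 4 (k=19): L=47 R=72
Round 5 (k=48): L=72 R=168

Answer: 72 168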